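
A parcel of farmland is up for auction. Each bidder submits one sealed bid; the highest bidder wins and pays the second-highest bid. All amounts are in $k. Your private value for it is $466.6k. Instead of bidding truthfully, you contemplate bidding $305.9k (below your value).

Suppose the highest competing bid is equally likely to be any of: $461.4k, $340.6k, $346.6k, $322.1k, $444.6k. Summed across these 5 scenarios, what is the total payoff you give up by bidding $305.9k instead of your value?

The deviation costs you only when the competing bid falls strictly between $305.9k and $466.6k; elsewhere both bids give the same outcome.
$461.4k: truthful payoff $5.2k, deviation payoff $0k → loss $5.2k.
$340.6k: truthful payoff $126k, deviation payoff $0k → loss $126k.
$346.6k: truthful payoff $120k, deviation payoff $0k → loss $120k.
$322.1k: truthful payoff $144.5k, deviation payoff $0k → loss $144.5k.
$444.6k: truthful payoff $22k, deviation payoff $0k → loss $22k.
Total loss = $5.2k + $126k + $120k + $144.5k + $22k = $417.7k.
In a second-price auction your bid sets only whether you win, not what you pay, so bidding your true value is weakly dominant.

$417.7k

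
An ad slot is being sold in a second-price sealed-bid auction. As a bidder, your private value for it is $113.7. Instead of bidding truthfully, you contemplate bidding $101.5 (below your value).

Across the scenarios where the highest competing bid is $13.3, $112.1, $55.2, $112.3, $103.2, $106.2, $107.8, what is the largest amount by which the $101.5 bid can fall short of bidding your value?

$13.3: same outcome either way → loss $0.
$112.1: truthful gives $1.6, deviation gives $0 → loss $1.6.
$55.2: same outcome either way → loss $0.
$112.3: truthful gives $1.4, deviation gives $0 → loss $1.4.
$103.2: truthful gives $10.5, deviation gives $0 → loss $10.5.
$106.2: truthful gives $7.5, deviation gives $0 → loss $7.5.
$107.8: truthful gives $5.9, deviation gives $0 → loss $5.9.
Maximum loss: $10.5.

$10.5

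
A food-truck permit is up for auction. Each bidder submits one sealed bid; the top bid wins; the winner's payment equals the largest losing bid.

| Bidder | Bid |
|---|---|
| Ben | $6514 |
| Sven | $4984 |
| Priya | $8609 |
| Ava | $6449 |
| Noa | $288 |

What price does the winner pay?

$6514

Highest bid: Priya at $8609, so Priya wins.
Second-highest bid: Ben at $6514 — that is the price the winner pays.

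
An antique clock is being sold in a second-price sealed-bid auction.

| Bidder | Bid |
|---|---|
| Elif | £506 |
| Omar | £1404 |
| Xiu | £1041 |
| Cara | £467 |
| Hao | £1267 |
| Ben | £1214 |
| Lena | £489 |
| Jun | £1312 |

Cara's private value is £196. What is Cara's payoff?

£0

Highest bid: Omar at £1404, so Omar wins.
Second-highest bid: Jun at £1312 — that is the price the winner pays.
Cara did not win, so Cara pays nothing and receives nothing: payoff £0.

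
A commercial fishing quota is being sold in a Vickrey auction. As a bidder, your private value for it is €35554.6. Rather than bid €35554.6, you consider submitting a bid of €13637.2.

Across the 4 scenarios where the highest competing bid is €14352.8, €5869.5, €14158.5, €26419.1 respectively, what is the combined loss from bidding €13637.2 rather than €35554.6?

€51733.4

The deviation costs you only when the competing bid falls strictly between €13637.2 and €35554.6; elsewhere both bids give the same outcome.
€14352.8: truthful payoff €21201.8, deviation payoff €0 → loss €21201.8.
€5869.5: outcomes coincide → loss €0.
€14158.5: truthful payoff €21396.1, deviation payoff €0 → loss €21396.1.
€26419.1: truthful payoff €9135.5, deviation payoff €0 → loss €9135.5.
Total loss = €21201.8 + €21396.1 + €9135.5 = €51733.4.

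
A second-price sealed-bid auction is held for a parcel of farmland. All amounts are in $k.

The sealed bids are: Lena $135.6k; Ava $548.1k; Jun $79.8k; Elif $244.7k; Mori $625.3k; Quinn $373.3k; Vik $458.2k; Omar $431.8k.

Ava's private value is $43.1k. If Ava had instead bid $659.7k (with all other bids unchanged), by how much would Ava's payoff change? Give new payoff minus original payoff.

The highest bid among the other bidders is $625.3k; Ava's bid doesn't change that.
Original bid $548.1k: Ava is not highest (top rival bid is $625.3k); payoff $0k.
Alternative bid $659.7k: Ava is highest, pays the top rival bid $625.3k; payoff $43.1k − $625.3k = −$582.2k.
Change in payoff = −$582.2k − ($0k) = −$582.2k.

−$582.2k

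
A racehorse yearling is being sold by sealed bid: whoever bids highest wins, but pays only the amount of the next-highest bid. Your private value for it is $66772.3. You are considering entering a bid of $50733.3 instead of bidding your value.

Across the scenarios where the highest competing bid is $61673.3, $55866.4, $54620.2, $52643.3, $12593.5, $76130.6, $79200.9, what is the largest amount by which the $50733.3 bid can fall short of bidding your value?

$14129

$61673.3: truthful gives $5099, deviation gives $0 → loss $5099.
$55866.4: truthful gives $10905.9, deviation gives $0 → loss $10905.9.
$54620.2: truthful gives $12152.1, deviation gives $0 → loss $12152.1.
$52643.3: truthful gives $14129, deviation gives $0 → loss $14129.
$12593.5: same outcome either way → loss $0.
$76130.6: same outcome either way → loss $0.
$79200.9: same outcome either way → loss $0.
Maximum loss: $14129.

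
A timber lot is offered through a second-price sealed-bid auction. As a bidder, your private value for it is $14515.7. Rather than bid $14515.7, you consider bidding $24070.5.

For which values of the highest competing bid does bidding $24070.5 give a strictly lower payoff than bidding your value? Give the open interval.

($14515.7, $24070.5)

If the competing bid is below $14515.7, both bids win at the same price — no difference.
If it is above $24070.5, both bids lose — no difference.
If it lies strictly between $14515.7 and $24070.5, bidding your value loses (payoff 0) while bidding $24070.5 wins at a price above your value (payoff negative).
So the deviation strictly hurts on the open interval ($14515.7, $24070.5).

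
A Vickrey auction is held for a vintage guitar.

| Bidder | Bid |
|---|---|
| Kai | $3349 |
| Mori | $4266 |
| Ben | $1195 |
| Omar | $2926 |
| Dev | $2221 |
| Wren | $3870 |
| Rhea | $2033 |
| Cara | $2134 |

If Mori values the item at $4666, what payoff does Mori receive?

$796

Highest bid: Mori at $4266, so Mori wins.
Second-highest bid: Wren at $3870 — that is the price the winner pays.
Mori's payoff = value − price = $4666 − $3870 = $796.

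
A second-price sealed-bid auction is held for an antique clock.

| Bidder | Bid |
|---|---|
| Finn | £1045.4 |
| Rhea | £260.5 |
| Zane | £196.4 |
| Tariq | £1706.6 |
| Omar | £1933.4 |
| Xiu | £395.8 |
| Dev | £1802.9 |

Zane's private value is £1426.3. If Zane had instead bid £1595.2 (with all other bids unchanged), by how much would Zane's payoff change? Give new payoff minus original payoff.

The highest bid among the other bidders is £1933.4; Zane's bid doesn't change that.
Original bid £196.4: Zane is not highest (top rival bid is £1933.4); payoff £0.
Alternative bid £1595.2: Zane is not highest (top rival bid is £1933.4); payoff £0.
Change in payoff = £0 − (£0) = £0.

£0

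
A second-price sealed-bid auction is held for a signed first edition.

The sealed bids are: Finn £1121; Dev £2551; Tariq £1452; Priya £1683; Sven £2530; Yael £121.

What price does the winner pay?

Highest bid: Dev at £2551, so Dev wins.
Second-highest bid: Sven at £2530 — that is the price the winner pays.

£2530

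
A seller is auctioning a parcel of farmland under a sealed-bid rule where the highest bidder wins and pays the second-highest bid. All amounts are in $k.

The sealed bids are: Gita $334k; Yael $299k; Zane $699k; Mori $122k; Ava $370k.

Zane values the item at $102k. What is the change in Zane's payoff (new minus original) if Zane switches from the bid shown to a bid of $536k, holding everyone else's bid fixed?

$0k

The highest bid among the other bidders is $370k; Zane's bid doesn't change that.
Original bid $699k: Zane is highest, pays the top rival bid $370k; payoff $102k − $370k = −$268k.
Alternative bid $536k: Zane is highest, pays the top rival bid $370k; payoff $102k − $370k = −$268k.
Change in payoff = −$268k − (−$268k) = $0k.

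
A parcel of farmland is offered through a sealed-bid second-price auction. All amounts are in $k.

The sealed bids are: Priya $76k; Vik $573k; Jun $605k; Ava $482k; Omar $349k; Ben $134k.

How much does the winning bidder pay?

Highest bid: Jun at $605k, so Jun wins.
Second-highest bid: Vik at $573k — that is the price the winner pays.

$573k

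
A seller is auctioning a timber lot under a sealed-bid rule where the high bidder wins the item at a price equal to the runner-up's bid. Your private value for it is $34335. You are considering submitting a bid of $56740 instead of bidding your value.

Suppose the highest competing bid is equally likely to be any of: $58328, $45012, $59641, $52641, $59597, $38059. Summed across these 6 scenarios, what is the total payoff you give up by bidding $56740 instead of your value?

The deviation costs you only when the competing bid falls strictly between $34335 and $56740; elsewhere both bids give the same outcome.
$58328: outcomes coincide → loss $0.
$45012: truthful payoff $0, deviation payoff −$10677 → loss $10677.
$59641: outcomes coincide → loss $0.
$52641: truthful payoff $0, deviation payoff −$18306 → loss $18306.
$59597: outcomes coincide → loss $0.
$38059: truthful payoff $0, deviation payoff −$3724 → loss $3724.
Total loss = $10677 + $18306 + $3724 = $32707.

$32707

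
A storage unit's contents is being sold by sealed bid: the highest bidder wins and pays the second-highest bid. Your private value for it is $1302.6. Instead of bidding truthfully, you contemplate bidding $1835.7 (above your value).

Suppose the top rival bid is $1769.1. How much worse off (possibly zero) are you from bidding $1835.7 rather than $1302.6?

Bidding your value $1302.6: you lose (since $1302.6 < $1769.1). Payoff $0.
Bidding $1835.7: you win and pay $1769.1. Payoff $1302.6 − $1769.1 = −$466.5.
The competing bid $1769.1 lies between your value and your inflated bid, so overbidding wins an item priced above your value.
Loss from deviating = $0 − (−$466.5) = $466.5.
Truthful bidding weakly dominates here: raising your bid can only win items priced above your value, and lowering it can only forfeit items priced below.

$466.5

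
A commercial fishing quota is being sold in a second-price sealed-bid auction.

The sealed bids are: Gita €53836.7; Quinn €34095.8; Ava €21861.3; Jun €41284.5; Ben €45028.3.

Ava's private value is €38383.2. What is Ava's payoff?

Highest bid: Gita at €53836.7, so Gita wins.
Second-highest bid: Ben at €45028.3 — that is the price the winner pays.
Ava did not win, so Ava pays nothing and receives nothing: payoff €0.

€0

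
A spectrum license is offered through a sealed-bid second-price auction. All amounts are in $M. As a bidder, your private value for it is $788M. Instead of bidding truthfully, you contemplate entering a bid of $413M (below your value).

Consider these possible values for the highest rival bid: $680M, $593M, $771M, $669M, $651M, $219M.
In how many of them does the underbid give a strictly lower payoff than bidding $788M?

5

The deviation hurts exactly when the highest competing bid lies strictly between $413M and $788M — underbidding then forfeits a profitable win.
$680M: inside the interval → strictly worse (loss $108M).
$593M: inside the interval → strictly worse (loss $195M).
$771M: inside the interval → strictly worse (loss $17M).
$669M: inside the interval → strictly worse (loss $119M).
$651M: inside the interval → strictly worse (loss $137M).
$219M: below both → same outcome either way.
Count: 5.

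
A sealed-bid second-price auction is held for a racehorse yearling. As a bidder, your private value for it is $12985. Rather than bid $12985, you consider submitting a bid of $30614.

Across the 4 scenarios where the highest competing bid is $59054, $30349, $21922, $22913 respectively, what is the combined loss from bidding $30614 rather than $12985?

$36229

The deviation costs you only when the competing bid falls strictly between $12985 and $30614; elsewhere both bids give the same outcome.
$59054: outcomes coincide → loss $0.
$30349: truthful payoff $0, deviation payoff −$17364 → loss $17364.
$21922: truthful payoff $0, deviation payoff −$8937 → loss $8937.
$22913: truthful payoff $0, deviation payoff −$9928 → loss $9928.
Total loss = $17364 + $8937 + $9928 = $36229.
In a second-price auction your bid sets only whether you win, not what you pay, so bidding your true value is weakly dominant.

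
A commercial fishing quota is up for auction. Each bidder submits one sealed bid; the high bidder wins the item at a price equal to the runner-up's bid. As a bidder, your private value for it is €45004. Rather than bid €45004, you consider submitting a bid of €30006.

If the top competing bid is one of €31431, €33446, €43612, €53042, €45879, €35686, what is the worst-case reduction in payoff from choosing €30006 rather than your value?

€31431: truthful gives €13573, deviation gives €0 → loss €13573.
€33446: truthful gives €11558, deviation gives €0 → loss €11558.
€43612: truthful gives €1392, deviation gives €0 → loss €1392.
€53042: same outcome either way → loss €0.
€45879: same outcome either way → loss €0.
€35686: truthful gives €9318, deviation gives €0 → loss €9318.
Maximum loss: €13573.

€13573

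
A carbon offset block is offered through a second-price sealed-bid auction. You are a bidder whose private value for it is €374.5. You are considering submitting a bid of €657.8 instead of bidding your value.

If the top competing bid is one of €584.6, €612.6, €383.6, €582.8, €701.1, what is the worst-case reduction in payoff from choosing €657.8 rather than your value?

€584.6: truthful gives €0, deviation gives −€210.1 → loss €210.1.
€612.6: truthful gives €0, deviation gives −€238.1 → loss €238.1.
€383.6: truthful gives €0, deviation gives −€9.1 → loss €9.1.
€582.8: truthful gives €0, deviation gives −€208.3 → loss €208.3.
€701.1: same outcome either way → loss €0.
Maximum loss: €238.1.

€238.1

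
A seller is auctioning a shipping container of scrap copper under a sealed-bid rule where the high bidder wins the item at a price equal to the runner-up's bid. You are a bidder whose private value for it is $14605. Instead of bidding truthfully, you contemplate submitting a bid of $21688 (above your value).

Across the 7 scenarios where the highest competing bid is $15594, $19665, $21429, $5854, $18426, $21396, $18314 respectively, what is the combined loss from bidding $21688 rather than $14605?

$27194

The deviation costs you only when the competing bid falls strictly between $14605 and $21688; elsewhere both bids give the same outcome.
$15594: truthful payoff $0, deviation payoff −$989 → loss $989.
$19665: truthful payoff $0, deviation payoff −$5060 → loss $5060.
$21429: truthful payoff $0, deviation payoff −$6824 → loss $6824.
$5854: outcomes coincide → loss $0.
$18426: truthful payoff $0, deviation payoff −$3821 → loss $3821.
$21396: truthful payoff $0, deviation payoff −$6791 → loss $6791.
$18314: truthful payoff $0, deviation payoff −$3709 → loss $3709.
Total loss = $989 + $5060 + $6824 + $3821 + $6791 + $3709 = $27194.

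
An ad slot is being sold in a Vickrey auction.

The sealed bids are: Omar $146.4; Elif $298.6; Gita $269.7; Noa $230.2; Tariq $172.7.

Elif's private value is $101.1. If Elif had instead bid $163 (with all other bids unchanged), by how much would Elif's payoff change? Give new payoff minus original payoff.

The highest bid among the other bidders is $269.7; Elif's bid doesn't change that.
Original bid $298.6: Elif is highest, pays the top rival bid $269.7; payoff $101.1 − $269.7 = −$168.6.
Alternative bid $163: Elif is not highest (top rival bid is $269.7); payoff $0.
Change in payoff = $0 − (−$168.6) = $168.6.

$168.6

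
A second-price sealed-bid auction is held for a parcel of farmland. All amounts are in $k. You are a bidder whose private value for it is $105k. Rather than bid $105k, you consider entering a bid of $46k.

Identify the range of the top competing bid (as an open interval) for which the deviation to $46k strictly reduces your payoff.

($46k, $105k)

If the competing bid is below $46k, both bids win at the same price — no difference.
If it is above $105k, both bids lose — no difference.
If it lies strictly between $46k and $105k, bidding your value wins at a price below your value (positive payoff) while bidding $46k loses (payoff 0).
So the deviation strictly hurts on the open interval ($46k, $105k).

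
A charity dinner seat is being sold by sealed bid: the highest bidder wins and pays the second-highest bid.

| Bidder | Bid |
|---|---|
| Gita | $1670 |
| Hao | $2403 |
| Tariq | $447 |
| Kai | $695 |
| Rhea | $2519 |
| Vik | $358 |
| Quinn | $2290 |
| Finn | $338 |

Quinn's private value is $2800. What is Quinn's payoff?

$0

Highest bid: Rhea at $2519, so Rhea wins.
Second-highest bid: Hao at $2403 — that is the price the winner pays.
Quinn did not win, so Quinn pays nothing and receives nothing: payoff $0.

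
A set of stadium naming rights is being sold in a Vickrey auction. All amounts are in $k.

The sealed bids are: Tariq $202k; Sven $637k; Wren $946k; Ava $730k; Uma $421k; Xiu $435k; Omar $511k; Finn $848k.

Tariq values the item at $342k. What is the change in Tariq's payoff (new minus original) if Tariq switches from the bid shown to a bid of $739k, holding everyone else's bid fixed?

$0k

The highest bid among the other bidders is $946k; Tariq's bid doesn't change that.
Original bid $202k: Tariq is not highest (top rival bid is $946k); payoff $0k.
Alternative bid $739k: Tariq is not highest (top rival bid is $946k); payoff $0k.
Change in payoff = $0k − ($0k) = $0k.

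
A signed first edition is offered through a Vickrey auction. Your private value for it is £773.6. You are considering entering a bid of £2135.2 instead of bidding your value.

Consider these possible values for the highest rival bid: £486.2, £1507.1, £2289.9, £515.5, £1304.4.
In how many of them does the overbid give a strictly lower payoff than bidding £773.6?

The deviation hurts exactly when the highest competing bid lies strictly between £773.6 and £2135.2 — overbidding then wins at a price above your value.
£486.2: below both → same outcome either way.
£1507.1: inside the interval → strictly worse (loss £733.5).
£2289.9: above both → same outcome either way.
£515.5: below both → same outcome either way.
£1304.4: inside the interval → strictly worse (loss £530.8).
Count: 2.

2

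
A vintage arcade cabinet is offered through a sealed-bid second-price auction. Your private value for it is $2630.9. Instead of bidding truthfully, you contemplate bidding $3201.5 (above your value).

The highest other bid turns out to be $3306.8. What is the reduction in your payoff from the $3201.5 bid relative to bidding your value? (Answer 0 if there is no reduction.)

Bidding your value $2630.9: you lose (since $2630.9 < $3306.8). Payoff $0.
Bidding $3201.5: you lose. Payoff $0.
Difference = $0 − $0 = $0; both bids lead to the same outcome because the competing bid is above both your value and your alternative bid.

$0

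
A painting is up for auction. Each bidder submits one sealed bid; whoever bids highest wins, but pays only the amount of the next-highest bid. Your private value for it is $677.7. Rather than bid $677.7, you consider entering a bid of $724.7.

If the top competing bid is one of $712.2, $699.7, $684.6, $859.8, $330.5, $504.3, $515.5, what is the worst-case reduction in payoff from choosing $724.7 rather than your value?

$34.5

$712.2: truthful gives $0, deviation gives −$34.5 → loss $34.5.
$699.7: truthful gives $0, deviation gives −$22 → loss $22.
$684.6: truthful gives $0, deviation gives −$6.9 → loss $6.9.
$859.8: same outcome either way → loss $0.
$330.5: same outcome either way → loss $0.
$504.3: same outcome either way → loss $0.
$515.5: same outcome either way → loss $0.
Maximum loss: $34.5.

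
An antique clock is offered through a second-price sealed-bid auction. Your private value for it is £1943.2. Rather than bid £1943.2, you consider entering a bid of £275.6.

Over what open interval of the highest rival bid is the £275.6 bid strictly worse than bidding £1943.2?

(£275.6, £1943.2)

If the competing bid is below £275.6, both bids win at the same price — no difference.
If it is above £1943.2, both bids lose — no difference.
If it lies strictly between £275.6 and £1943.2, bidding your value wins at a price below your value (positive payoff) while bidding £275.6 loses (payoff 0).
So the deviation strictly hurts on the open interval (£275.6, £1943.2).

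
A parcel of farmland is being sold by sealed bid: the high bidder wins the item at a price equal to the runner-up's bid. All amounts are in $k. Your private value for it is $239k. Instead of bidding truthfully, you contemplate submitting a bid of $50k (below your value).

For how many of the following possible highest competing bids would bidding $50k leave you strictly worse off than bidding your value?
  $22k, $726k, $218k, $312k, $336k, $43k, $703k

1

The deviation hurts exactly when the highest competing bid lies strictly between $50k and $239k — underbidding then forfeits a profitable win.
$22k: below both → same outcome either way.
$726k: above both → same outcome either way.
$218k: inside the interval → strictly worse (loss $21k).
$312k: above both → same outcome either way.
$336k: above both → same outcome either way.
$43k: below both → same outcome either way.
$703k: above both → same outcome either way.
Count: 1.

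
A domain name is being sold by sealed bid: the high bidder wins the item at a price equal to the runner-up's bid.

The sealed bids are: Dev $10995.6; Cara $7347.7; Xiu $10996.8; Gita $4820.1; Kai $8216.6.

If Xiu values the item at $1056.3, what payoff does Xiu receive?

Highest bid: Xiu at $10996.8, so Xiu wins.
Second-highest bid: Dev at $10995.6 — that is the price the winner pays.
Xiu's payoff = value − price = $1056.3 − $10995.6 = −$9939.3.

−$9939.3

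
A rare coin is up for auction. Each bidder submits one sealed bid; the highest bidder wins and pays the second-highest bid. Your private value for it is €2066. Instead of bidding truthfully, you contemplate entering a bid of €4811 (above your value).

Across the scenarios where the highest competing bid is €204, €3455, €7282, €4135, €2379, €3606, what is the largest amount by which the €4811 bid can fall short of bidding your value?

€204: same outcome either way → loss €0.
€3455: truthful gives €0, deviation gives −€1389 → loss €1389.
€7282: same outcome either way → loss €0.
€4135: truthful gives €0, deviation gives −€2069 → loss €2069.
€2379: truthful gives €0, deviation gives −€313 → loss €313.
€3606: truthful gives €0, deviation gives −€1540 → loss €1540.
Maximum loss: €2069.

€2069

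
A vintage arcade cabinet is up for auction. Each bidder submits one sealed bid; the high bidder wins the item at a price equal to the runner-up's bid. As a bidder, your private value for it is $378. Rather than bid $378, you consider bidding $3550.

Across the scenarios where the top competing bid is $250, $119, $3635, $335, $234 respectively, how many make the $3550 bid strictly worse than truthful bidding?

0

The deviation hurts exactly when the highest competing bid lies strictly between $378 and $3550 — overbidding then wins at a price above your value.
$250: below both → same outcome either way.
$119: below both → same outcome either way.
$3635: above both → same outcome either way.
$335: below both → same outcome either way.
$234: below both → same outcome either way.
Count: 0.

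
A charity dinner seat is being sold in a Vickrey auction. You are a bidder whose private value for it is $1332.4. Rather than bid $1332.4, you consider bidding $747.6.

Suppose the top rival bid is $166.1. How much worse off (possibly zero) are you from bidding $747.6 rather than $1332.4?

Bidding your value $1332.4: you win (since $1332.4 > $166.1) and pay $166.1. Payoff $1166.3.
Bidding $747.6: you win and pay $166.1. Payoff $1332.4 − $166.1 = $1166.3.
Difference = $1166.3 − $1166.3 = $0; both bids lead to the same outcome because the competing bid is below both your value and your alternative bid.

$0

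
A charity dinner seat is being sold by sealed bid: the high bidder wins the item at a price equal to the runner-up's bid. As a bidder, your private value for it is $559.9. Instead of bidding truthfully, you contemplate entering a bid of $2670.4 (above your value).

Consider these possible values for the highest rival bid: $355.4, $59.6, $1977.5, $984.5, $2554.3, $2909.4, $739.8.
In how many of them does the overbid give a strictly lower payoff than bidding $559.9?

4

The deviation hurts exactly when the highest competing bid lies strictly between $559.9 and $2670.4 — overbidding then wins at a price above your value.
$355.4: below both → same outcome either way.
$59.6: below both → same outcome either way.
$1977.5: inside the interval → strictly worse (loss $1417.6).
$984.5: inside the interval → strictly worse (loss $424.6).
$2554.3: inside the interval → strictly worse (loss $1994.4).
$2909.4: above both → same outcome either way.
$739.8: inside the interval → strictly worse (loss $179.9).
Count: 4.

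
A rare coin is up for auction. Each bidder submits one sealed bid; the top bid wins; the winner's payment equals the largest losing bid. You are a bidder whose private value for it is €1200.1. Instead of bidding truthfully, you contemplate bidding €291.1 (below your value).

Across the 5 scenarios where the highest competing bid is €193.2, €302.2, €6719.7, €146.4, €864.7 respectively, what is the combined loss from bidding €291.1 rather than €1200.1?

The deviation costs you only when the competing bid falls strictly between €291.1 and €1200.1; elsewhere both bids give the same outcome.
€193.2: outcomes coincide → loss €0.
€302.2: truthful payoff €897.9, deviation payoff €0 → loss €897.9.
€6719.7: outcomes coincide → loss €0.
€146.4: outcomes coincide → loss €0.
€864.7: truthful payoff €335.4, deviation payoff €0 → loss €335.4.
Total loss = €897.9 + €335.4 = €1233.3.

€1233.3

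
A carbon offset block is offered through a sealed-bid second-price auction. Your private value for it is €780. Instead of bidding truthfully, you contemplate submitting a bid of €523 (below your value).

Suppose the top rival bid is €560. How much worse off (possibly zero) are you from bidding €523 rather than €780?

Bidding your value €780: you win (since €780 > €560) and pay €560. Payoff €220.
Bidding €523: you lose. Payoff €0.
The competing bid €560 lies between your shaded bid and your value, so underbidding forfeits an item you could have won at a profitable price.
Loss from deviating = €220 − (€0) = €220.

€220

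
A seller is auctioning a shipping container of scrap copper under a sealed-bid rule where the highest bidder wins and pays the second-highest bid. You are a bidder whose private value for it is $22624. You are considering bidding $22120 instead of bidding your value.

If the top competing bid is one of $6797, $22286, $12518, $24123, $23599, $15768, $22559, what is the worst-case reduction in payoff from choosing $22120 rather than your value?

$6797: same outcome either way → loss $0.
$22286: truthful gives $338, deviation gives $0 → loss $338.
$12518: same outcome either way → loss $0.
$24123: same outcome either way → loss $0.
$23599: same outcome either way → loss $0.
$15768: same outcome either way → loss $0.
$22559: truthful gives $65, deviation gives $0 → loss $65.
Maximum loss: $338.

$338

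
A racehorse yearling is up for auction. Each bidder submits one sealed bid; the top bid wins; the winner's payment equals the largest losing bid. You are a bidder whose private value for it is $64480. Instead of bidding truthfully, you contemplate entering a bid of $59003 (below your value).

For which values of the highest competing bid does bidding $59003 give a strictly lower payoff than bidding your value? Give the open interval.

($59003, $64480)

If the competing bid is below $59003, both bids win at the same price — no difference.
If it is above $64480, both bids lose — no difference.
If it lies strictly between $59003 and $64480, bidding your value wins at a price below your value (positive payoff) while bidding $59003 loses (payoff 0).
So the deviation strictly hurts on the open interval ($59003, $64480).
Truthful bidding weakly dominates here: raising your bid can only win items priced above your value, and lowering it can only forfeit items priced below.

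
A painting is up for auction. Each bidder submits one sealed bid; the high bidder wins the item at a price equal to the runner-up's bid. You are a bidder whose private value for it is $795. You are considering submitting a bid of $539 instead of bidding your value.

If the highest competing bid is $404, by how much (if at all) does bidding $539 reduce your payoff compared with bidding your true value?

$0

Bidding your value $795: you win (since $795 > $404) and pay $404. Payoff $391.
Bidding $539: you win and pay $404. Payoff $795 − $404 = $391.
Difference = $391 − $391 = $0; both bids lead to the same outcome because the competing bid is below both your value and your alternative bid.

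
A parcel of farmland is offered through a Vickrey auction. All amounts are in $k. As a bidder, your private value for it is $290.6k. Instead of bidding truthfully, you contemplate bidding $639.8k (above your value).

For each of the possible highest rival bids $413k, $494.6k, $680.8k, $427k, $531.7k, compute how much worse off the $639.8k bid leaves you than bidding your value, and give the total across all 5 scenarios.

The deviation costs you only when the competing bid falls strictly between $290.6k and $639.8k; elsewhere both bids give the same outcome.
$413k: truthful payoff $0k, deviation payoff −$122.4k → loss $122.4k.
$494.6k: truthful payoff $0k, deviation payoff −$204k → loss $204k.
$680.8k: outcomes coincide → loss $0k.
$427k: truthful payoff $0k, deviation payoff −$136.4k → loss $136.4k.
$531.7k: truthful payoff $0k, deviation payoff −$241.1k → loss $241.1k.
Total loss = $122.4k + $204k + $136.4k + $241.1k = $703.9k.

$703.9k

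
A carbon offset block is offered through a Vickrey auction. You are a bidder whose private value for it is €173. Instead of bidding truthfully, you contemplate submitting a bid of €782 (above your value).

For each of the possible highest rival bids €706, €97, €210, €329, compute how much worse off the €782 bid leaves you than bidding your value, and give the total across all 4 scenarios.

The deviation costs you only when the competing bid falls strictly between €173 and €782; elsewhere both bids give the same outcome.
€706: truthful payoff €0, deviation payoff −€533 → loss €533.
€97: outcomes coincide → loss €0.
€210: truthful payoff €0, deviation payoff −€37 → loss €37.
€329: truthful payoff €0, deviation payoff −€156 → loss €156.
Total loss = €533 + €37 + €156 = €726.
In a second-price auction your bid sets only whether you win, not what you pay, so bidding your true value is weakly dominant.

€726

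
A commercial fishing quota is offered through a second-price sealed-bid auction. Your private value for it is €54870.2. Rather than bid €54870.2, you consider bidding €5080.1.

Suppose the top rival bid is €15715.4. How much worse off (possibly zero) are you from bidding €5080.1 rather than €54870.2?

€39154.8

Bidding your value €54870.2: you win (since €54870.2 > €15715.4) and pay €15715.4. Payoff €39154.8.
Bidding €5080.1: you lose. Payoff €0.
The competing bid €15715.4 lies between your shaded bid and your value, so underbidding forfeits an item you could have won at a profitable price.
Loss from deviating = €39154.8 − (€0) = €39154.8.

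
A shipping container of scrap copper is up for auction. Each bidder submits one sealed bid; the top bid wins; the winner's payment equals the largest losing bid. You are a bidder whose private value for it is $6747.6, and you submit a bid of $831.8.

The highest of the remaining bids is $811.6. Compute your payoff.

Your bid $831.8 exceeds the highest competing bid $811.6, so you win.
In a second-price auction the winner pays the second-highest bid, $811.6.
Payoff = value − price = $6747.6 − $811.6 = $5936.

$5936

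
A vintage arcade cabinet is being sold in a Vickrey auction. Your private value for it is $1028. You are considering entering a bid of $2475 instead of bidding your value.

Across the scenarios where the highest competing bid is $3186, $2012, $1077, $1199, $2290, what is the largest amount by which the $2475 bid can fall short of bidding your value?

$3186: same outcome either way → loss $0.
$2012: truthful gives $0, deviation gives −$984 → loss $984.
$1077: truthful gives $0, deviation gives −$49 → loss $49.
$1199: truthful gives $0, deviation gives −$171 → loss $171.
$2290: truthful gives $0, deviation gives −$1262 → loss $1262.
Maximum loss: $1262.

$1262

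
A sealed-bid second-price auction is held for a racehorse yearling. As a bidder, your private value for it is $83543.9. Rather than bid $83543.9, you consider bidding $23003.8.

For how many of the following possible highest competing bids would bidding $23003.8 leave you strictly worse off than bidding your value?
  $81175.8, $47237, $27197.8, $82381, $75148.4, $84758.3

5

The deviation hurts exactly when the highest competing bid lies strictly between $23003.8 and $83543.9 — underbidding then forfeits a profitable win.
$81175.8: inside the interval → strictly worse (loss $2368.1).
$47237: inside the interval → strictly worse (loss $36306.9).
$27197.8: inside the interval → strictly worse (loss $56346.1).
$82381: inside the interval → strictly worse (loss $1162.9).
$75148.4: inside the interval → strictly worse (loss $8395.5).
$84758.3: above both → same outcome either way.
Count: 5.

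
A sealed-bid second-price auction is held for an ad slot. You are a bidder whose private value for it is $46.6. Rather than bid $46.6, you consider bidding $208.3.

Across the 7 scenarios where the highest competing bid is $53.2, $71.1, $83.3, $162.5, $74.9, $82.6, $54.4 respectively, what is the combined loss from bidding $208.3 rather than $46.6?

The deviation costs you only when the competing bid falls strictly between $46.6 and $208.3; elsewhere both bids give the same outcome.
$53.2: truthful payoff $0, deviation payoff −$6.6 → loss $6.6.
$71.1: truthful payoff $0, deviation payoff −$24.5 → loss $24.5.
$83.3: truthful payoff $0, deviation payoff −$36.7 → loss $36.7.
$162.5: truthful payoff $0, deviation payoff −$115.9 → loss $115.9.
$74.9: truthful payoff $0, deviation payoff −$28.3 → loss $28.3.
$82.6: truthful payoff $0, deviation payoff −$36 → loss $36.
$54.4: truthful payoff $0, deviation payoff −$7.8 → loss $7.8.
Total loss = $6.6 + $24.5 + $36.7 + $115.9 + $28.3 + $36 + $7.8 = $255.8.

$255.8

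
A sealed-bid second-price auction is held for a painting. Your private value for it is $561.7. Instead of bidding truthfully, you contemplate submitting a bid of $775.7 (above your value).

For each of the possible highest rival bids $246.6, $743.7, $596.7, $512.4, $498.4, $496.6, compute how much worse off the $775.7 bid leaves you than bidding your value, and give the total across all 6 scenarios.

The deviation costs you only when the competing bid falls strictly between $561.7 and $775.7; elsewhere both bids give the same outcome.
$246.6: outcomes coincide → loss $0.
$743.7: truthful payoff $0, deviation payoff −$182 → loss $182.
$596.7: truthful payoff $0, deviation payoff −$35 → loss $35.
$512.4: outcomes coincide → loss $0.
$498.4: outcomes coincide → loss $0.
$496.6: outcomes coincide → loss $0.
Total loss = $182 + $35 = $217.
Truthful bidding weakly dominates here: raising your bid can only win items priced above your value, and lowering it can only forfeit items priced below.

$217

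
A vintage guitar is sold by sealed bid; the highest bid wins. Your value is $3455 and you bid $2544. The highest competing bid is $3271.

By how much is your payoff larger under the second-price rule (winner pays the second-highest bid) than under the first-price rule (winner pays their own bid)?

Your bid $2544 is below $3271, so you lose under either rule.
Payoff is $0 in both cases; difference = $0.

$0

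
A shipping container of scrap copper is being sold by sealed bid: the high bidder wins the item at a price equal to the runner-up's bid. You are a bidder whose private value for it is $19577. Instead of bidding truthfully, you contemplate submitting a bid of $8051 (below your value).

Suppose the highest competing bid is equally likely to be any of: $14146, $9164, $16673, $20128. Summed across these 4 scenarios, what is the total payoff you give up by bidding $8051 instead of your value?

The deviation costs you only when the competing bid falls strictly between $8051 and $19577; elsewhere both bids give the same outcome.
$14146: truthful payoff $5431, deviation payoff $0 → loss $5431.
$9164: truthful payoff $10413, deviation payoff $0 → loss $10413.
$16673: truthful payoff $2904, deviation payoff $0 → loss $2904.
$20128: outcomes coincide → loss $0.
Total loss = $5431 + $10413 + $2904 = $18748.

$18748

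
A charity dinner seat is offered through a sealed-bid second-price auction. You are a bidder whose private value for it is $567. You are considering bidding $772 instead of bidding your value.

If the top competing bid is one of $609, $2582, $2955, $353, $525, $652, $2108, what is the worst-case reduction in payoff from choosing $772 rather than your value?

$85

$609: truthful gives $0, deviation gives −$42 → loss $42.
$2582: same outcome either way → loss $0.
$2955: same outcome either way → loss $0.
$353: same outcome either way → loss $0.
$525: same outcome either way → loss $0.
$652: truthful gives $0, deviation gives −$85 → loss $85.
$2108: same outcome either way → loss $0.
Maximum loss: $85.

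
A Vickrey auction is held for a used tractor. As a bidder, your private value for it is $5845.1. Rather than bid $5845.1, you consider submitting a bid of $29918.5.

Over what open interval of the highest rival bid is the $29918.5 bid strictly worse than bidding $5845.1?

If the competing bid is below $5845.1, both bids win at the same price — no difference.
If it is above $29918.5, both bids lose — no difference.
If it lies strictly between $5845.1 and $29918.5, bidding your value loses (payoff 0) while bidding $29918.5 wins at a price above your value (payoff negative).
So the deviation strictly hurts on the open interval ($5845.1, $29918.5).

($5845.1, $29918.5)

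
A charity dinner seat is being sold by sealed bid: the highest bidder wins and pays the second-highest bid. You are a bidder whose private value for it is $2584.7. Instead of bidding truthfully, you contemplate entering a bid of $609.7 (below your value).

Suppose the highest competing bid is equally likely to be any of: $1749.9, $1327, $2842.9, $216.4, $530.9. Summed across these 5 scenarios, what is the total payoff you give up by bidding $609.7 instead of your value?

The deviation costs you only when the competing bid falls strictly between $609.7 and $2584.7; elsewhere both bids give the same outcome.
$1749.9: truthful payoff $834.8, deviation payoff $0 → loss $834.8.
$1327: truthful payoff $1257.7, deviation payoff $0 → loss $1257.7.
$2842.9: outcomes coincide → loss $0.
$216.4: outcomes coincide → loss $0.
$530.9: outcomes coincide → loss $0.
Total loss = $834.8 + $1257.7 = $2092.5.
Truthful bidding weakly dominates here: raising your bid can only win items priced above your value, and lowering it can only forfeit items priced below.

$2092.5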